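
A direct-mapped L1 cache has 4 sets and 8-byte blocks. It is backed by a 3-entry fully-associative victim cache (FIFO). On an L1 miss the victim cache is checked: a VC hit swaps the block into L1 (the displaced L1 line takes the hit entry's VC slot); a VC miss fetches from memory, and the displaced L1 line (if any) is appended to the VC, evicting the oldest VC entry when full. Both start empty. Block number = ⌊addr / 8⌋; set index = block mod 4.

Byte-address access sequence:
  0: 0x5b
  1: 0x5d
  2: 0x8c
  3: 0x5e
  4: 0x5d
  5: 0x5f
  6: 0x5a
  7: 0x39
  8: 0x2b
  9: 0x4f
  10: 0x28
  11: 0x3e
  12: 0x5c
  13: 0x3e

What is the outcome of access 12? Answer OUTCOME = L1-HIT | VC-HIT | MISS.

  [0] addr=0x5b blk=11 s=3: MISS | VC []
  [1] addr=0x5d blk=11 s=3: L1-HIT | VC []
  [2] addr=0x8c blk=17 s=1: MISS | VC []
  [3] addr=0x5e blk=11 s=3: L1-HIT | VC []
  [4] addr=0x5d blk=11 s=3: L1-HIT | VC []
  [5] addr=0x5f blk=11 s=3: L1-HIT | VC []
  [6] addr=0x5a blk=11 s=3: L1-HIT | VC []
  [7] addr=0x39 blk=7 s=3: MISS | VC [11]
  [8] addr=0x2b blk=5 s=1: MISS | VC [11, 17]
  [9] addr=0x4f blk=9 s=1: MISS | VC [11, 17, 5]
  [10] addr=0x28 blk=5 s=1: VC-HIT | VC [11, 17, 9]
  [11] addr=0x3e blk=7 s=3: L1-HIT | VC [11, 17, 9]
  [12] addr=0x5c blk=11 s=3: VC-HIT | VC [7, 17, 9]
  [13] addr=0x3e blk=7 s=3: VC-HIT | VC [11, 17, 9]

OUTCOME = VC-HIT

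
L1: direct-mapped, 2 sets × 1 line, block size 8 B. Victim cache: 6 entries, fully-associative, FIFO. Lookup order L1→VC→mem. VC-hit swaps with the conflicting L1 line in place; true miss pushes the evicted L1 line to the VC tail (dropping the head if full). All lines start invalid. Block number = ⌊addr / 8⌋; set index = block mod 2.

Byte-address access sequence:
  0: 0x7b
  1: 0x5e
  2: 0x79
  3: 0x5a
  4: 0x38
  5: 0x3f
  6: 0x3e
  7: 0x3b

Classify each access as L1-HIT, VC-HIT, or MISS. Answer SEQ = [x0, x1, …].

SEQ = [MISS, MISS, VC-HIT, VC-HIT, MISS, L1-HIT, L1-HIT, L1-HIT]

0: 0x7b (blk 15, set 1) → MISS  vc=[]
1: 0x5e (blk 11, set 1) → MISS  vc=[15]
2: 0x79 (blk 15, set 1) → VC-HIT  vc=[11]
3: 0x5a (blk 11, set 1) → VC-HIT  vc=[15]
4: 0x38 (blk 7, set 1) → MISS  vc=[15, 11]
5: 0x3f (blk 7, set 1) → L1-HIT  vc=[15, 11]
6: 0x3e (blk 7, set 1) → L1-HIT  vc=[15, 11]
7: 0x3b (blk 7, set 1) → L1-HIT  vc=[15, 11]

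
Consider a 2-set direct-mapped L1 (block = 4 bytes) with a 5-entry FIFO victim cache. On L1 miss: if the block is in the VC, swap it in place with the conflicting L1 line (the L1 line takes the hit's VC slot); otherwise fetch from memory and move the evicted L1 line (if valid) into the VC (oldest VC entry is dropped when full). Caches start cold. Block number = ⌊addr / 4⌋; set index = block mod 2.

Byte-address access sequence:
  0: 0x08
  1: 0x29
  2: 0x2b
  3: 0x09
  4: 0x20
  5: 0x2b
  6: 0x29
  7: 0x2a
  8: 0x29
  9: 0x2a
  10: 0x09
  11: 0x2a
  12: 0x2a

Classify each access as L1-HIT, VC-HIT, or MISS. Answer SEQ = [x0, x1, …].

  [0] addr=0x8 blk=2 s=0: MISS | VC []
  [1] addr=0x29 blk=10 s=0: MISS | VC [2]
  [2] addr=0x2b blk=10 s=0: L1-HIT | VC [2]
  [3] addr=0x9 blk=2 s=0: VC-HIT | VC [10]
  [4] addr=0x20 blk=8 s=0: MISS | VC [10, 2]
  [5] addr=0x2b blk=10 s=0: VC-HIT | VC [8, 2]
  [6] addr=0x29 blk=10 s=0: L1-HIT | VC [8, 2]
  [7] addr=0x2a blk=10 s=0: L1-HIT | VC [8, 2]
  [8] addr=0x29 blk=10 s=0: L1-HIT | VC [8, 2]
  [9] addr=0x2a blk=10 s=0: L1-HIT | VC [8, 2]
  [10] addr=0x9 blk=2 s=0: VC-HIT | VC [8, 10]
  [11] addr=0x2a blk=10 s=0: VC-HIT | VC [8, 2]
  [12] addr=0x2a blk=10 s=0: L1-HIT | VC [8, 2]

SEQ = [MISS, MISS, L1-HIT, VC-HIT, MISS, VC-HIT, L1-HIT, L1-HIT, L1-HIT, L1-HIT, VC-HIT, VC-HIT, L1-HIT]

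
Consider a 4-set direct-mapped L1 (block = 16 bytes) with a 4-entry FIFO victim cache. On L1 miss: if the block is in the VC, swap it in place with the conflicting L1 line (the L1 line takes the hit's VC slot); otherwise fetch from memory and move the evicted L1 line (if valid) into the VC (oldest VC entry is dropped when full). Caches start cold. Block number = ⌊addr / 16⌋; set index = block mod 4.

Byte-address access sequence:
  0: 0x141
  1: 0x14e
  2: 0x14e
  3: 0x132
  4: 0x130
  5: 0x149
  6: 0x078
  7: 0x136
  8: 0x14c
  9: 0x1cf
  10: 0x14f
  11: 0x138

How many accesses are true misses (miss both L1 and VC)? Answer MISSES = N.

  [0] addr=0x141 blk=20 s=0: MISS | VC []
  [1] addr=0x14e blk=20 s=0: L1-HIT | VC []
  [2] addr=0x14e blk=20 s=0: L1-HIT | VC []
  [3] addr=0x132 blk=19 s=3: MISS | VC []
  [4] addr=0x130 blk=19 s=3: L1-HIT | VC []
  [5] addr=0x149 blk=20 s=0: L1-HIT | VC []
  [6] addr=0x78 blk=7 s=3: MISS | VC [19]
  [7] addr=0x136 blk=19 s=3: VC-HIT | VC [7]
  [8] addr=0x14c blk=20 s=0: L1-HIT | VC [7]
  [9] addr=0x1cf blk=28 s=0: MISS | VC [7, 20]
  [10] addr=0x14f blk=20 s=0: VC-HIT | VC [7, 28]
  [11] addr=0x138 blk=19 s=3: L1-HIT | VC [7, 28]

MISSES = 4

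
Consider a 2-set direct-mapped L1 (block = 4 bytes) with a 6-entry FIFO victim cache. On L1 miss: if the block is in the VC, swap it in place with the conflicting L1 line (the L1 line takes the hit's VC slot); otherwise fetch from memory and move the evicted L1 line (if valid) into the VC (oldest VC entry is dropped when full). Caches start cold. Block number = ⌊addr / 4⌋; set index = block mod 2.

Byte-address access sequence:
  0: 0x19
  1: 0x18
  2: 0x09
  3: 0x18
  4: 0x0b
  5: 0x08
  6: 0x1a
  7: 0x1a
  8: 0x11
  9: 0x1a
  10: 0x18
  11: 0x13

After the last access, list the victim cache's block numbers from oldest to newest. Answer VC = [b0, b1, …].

0: 0x19 (blk 6, set 0) → MISS  vc=[]
1: 0x18 (blk 6, set 0) → L1-HIT  vc=[]
2: 0x9 (blk 2, set 0) → MISS  vc=[6]
3: 0x18 (blk 6, set 0) → VC-HIT  vc=[2]
4: 0xb (blk 2, set 0) → VC-HIT  vc=[6]
5: 0x8 (blk 2, set 0) → L1-HIT  vc=[6]
6: 0x1a (blk 6, set 0) → VC-HIT  vc=[2]
7: 0x1a (blk 6, set 0) → L1-HIT  vc=[2]
8: 0x11 (blk 4, set 0) → MISS  vc=[2, 6]
9: 0x1a (blk 6, set 0) → VC-HIT  vc=[2, 4]
10: 0x18 (blk 6, set 0) → L1-HIT  vc=[2, 4]
11: 0x13 (blk 4, set 0) → VC-HIT  vc=[2, 6]

VC = [2, 6]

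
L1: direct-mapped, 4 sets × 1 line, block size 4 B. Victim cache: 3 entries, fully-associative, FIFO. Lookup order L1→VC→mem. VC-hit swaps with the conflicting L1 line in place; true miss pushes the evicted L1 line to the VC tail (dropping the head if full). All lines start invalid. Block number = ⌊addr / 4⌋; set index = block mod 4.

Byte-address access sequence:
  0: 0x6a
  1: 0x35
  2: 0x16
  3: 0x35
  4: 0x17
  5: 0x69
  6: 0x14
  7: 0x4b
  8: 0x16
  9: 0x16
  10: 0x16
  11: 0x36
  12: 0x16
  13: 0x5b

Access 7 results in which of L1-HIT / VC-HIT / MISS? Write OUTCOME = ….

0: 0x6a (blk 26, set 2) → MISS  vc=[]
1: 0x35 (blk 13, set 1) → MISS  vc=[]
2: 0x16 (blk 5, set 1) → MISS  vc=[13]
3: 0x35 (blk 13, set 1) → VC-HIT  vc=[5]
4: 0x17 (blk 5, set 1) → VC-HIT  vc=[13]
5: 0x69 (blk 26, set 2) → L1-HIT  vc=[13]
6: 0x14 (blk 5, set 1) → L1-HIT  vc=[13]
7: 0x4b (blk 18, set 2) → MISS  vc=[13, 26]
8: 0x16 (blk 5, set 1) → L1-HIT  vc=[13, 26]
9: 0x16 (blk 5, set 1) → L1-HIT  vc=[13, 26]
10: 0x16 (blk 5, set 1) → L1-HIT  vc=[13, 26]
11: 0x36 (blk 13, set 1) → VC-HIT  vc=[5, 26]
12: 0x16 (blk 5, set 1) → VC-HIT  vc=[13, 26]
13: 0x5b (blk 22, set 2) → MISS  vc=[13, 26, 18]

OUTCOME = MISS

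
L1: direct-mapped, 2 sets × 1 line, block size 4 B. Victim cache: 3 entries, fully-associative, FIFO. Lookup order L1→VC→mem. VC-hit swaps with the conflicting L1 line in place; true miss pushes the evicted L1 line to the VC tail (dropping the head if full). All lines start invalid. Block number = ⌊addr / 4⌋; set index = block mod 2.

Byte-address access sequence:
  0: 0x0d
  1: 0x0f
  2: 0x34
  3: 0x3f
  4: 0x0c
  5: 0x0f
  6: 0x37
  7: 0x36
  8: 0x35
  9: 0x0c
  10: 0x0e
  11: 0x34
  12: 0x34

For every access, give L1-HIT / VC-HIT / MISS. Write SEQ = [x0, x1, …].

SEQ = [MISS, L1-HIT, MISS, MISS, VC-HIT, L1-HIT, VC-HIT, L1-HIT, L1-HIT, VC-HIT, L1-HIT, VC-HIT, L1-HIT]

#0 0xd→b3/s1 MISS; vc=[]
#1 0xf→b3/s1 L1-HIT; vc=[]
#2 0x34→b13/s1 MISS; vc=[3]
#3 0x3f→b15/s1 MISS; vc=[3,13]
#4 0xc→b3/s1 VC-HIT; vc=[15,13]
#5 0xf→b3/s1 L1-HIT; vc=[15,13]
#6 0x37→b13/s1 VC-HIT; vc=[15,3]
#7 0x36→b13/s1 L1-HIT; vc=[15,3]
#8 0x35→b13/s1 L1-HIT; vc=[15,3]
#9 0xc→b3/s1 VC-HIT; vc=[15,13]
#10 0xe→b3/s1 L1-HIT; vc=[15,13]
#11 0x34→b13/s1 VC-HIT; vc=[15,3]
#12 0x34→b13/s1 L1-HIT; vc=[15,3]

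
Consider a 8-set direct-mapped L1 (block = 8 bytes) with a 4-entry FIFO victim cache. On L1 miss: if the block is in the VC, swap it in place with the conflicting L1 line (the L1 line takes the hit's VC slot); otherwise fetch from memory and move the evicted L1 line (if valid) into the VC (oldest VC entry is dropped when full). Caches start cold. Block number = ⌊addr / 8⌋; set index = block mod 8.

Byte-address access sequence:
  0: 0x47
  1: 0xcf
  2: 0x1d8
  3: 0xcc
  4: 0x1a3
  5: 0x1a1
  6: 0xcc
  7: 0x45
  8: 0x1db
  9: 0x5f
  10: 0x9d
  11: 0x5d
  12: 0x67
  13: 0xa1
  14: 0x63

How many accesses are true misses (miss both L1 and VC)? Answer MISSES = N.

MISSES = 8

  [0] addr=0x47 blk=8 s=0: MISS | VC []
  [1] addr=0xcf blk=25 s=1: MISS | VC []
  [2] addr=0x1d8 blk=59 s=3: MISS | VC []
  [3] addr=0xcc blk=25 s=1: L1-HIT | VC []
  [4] addr=0x1a3 blk=52 s=4: MISS | VC []
  [5] addr=0x1a1 blk=52 s=4: L1-HIT | VC []
  [6] addr=0xcc blk=25 s=1: L1-HIT | VC []
  [7] addr=0x45 blk=8 s=0: L1-HIT | VC []
  [8] addr=0x1db blk=59 s=3: L1-HIT | VC []
  [9] addr=0x5f blk=11 s=3: MISS | VC [59]
  [10] addr=0x9d blk=19 s=3: MISS | VC [59, 11]
  [11] addr=0x5d blk=11 s=3: VC-HIT | VC [59, 19]
  [12] addr=0x67 blk=12 s=4: MISS | VC [59, 19, 52]
  [13] addr=0xa1 blk=20 s=4: MISS | VC [59, 19, 52, 12]
  [14] addr=0x63 blk=12 s=4: VC-HIT | VC [59, 19, 52, 20]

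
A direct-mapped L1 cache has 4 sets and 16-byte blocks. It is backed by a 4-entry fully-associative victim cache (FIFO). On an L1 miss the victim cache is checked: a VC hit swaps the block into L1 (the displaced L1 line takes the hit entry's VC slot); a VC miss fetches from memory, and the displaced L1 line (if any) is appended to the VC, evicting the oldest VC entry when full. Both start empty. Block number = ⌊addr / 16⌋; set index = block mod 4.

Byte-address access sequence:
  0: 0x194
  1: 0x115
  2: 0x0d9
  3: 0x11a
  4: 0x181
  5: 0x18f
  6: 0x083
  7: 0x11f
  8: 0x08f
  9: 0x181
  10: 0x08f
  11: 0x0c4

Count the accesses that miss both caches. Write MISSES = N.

0: 0x194 (blk 25, set 1) → MISS  vc=[]
1: 0x115 (blk 17, set 1) → MISS  vc=[25]
2: 0xd9 (blk 13, set 1) → MISS  vc=[25, 17]
3: 0x11a (blk 17, set 1) → VC-HIT  vc=[25, 13]
4: 0x181 (blk 24, set 0) → MISS  vc=[25, 13]
5: 0x18f (blk 24, set 0) → L1-HIT  vc=[25, 13]
6: 0x83 (blk 8, set 0) → MISS  vc=[25, 13, 24]
7: 0x11f (blk 17, set 1) → L1-HIT  vc=[25, 13, 24]
8: 0x8f (blk 8, set 0) → L1-HIT  vc=[25, 13, 24]
9: 0x181 (blk 24, set 0) → VC-HIT  vc=[25, 13, 8]
10: 0x8f (blk 8, set 0) → VC-HIT  vc=[25, 13, 24]
11: 0xc4 (blk 12, set 0) → MISS  vc=[25, 13, 24, 8]

MISSES = 6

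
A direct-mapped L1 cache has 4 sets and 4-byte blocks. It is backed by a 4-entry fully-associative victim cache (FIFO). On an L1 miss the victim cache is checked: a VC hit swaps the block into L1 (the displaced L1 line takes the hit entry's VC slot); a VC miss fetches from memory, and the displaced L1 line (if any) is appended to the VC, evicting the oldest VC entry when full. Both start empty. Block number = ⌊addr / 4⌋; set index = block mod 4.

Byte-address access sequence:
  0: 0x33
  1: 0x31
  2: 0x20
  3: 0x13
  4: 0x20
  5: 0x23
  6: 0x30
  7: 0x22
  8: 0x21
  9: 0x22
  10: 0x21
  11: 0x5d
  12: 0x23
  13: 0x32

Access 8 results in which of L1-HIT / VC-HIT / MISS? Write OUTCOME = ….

#0 0x33→b12/s0 MISS; vc=[]
#1 0x31→b12/s0 L1-HIT; vc=[]
#2 0x20→b8/s0 MISS; vc=[12]
#3 0x13→b4/s0 MISS; vc=[12,8]
#4 0x20→b8/s0 VC-HIT; vc=[12,4]
#5 0x23→b8/s0 L1-HIT; vc=[12,4]
#6 0x30→b12/s0 VC-HIT; vc=[8,4]
#7 0x22→b8/s0 VC-HIT; vc=[12,4]
#8 0x21→b8/s0 L1-HIT; vc=[12,4]
#9 0x22→b8/s0 L1-HIT; vc=[12,4]
#10 0x21→b8/s0 L1-HIT; vc=[12,4]
#11 0x5d→b23/s3 MISS; vc=[12,4]
#12 0x23→b8/s0 L1-HIT; vc=[12,4]
#13 0x32→b12/s0 VC-HIT; vc=[8,4]

OUTCOME = L1-HIT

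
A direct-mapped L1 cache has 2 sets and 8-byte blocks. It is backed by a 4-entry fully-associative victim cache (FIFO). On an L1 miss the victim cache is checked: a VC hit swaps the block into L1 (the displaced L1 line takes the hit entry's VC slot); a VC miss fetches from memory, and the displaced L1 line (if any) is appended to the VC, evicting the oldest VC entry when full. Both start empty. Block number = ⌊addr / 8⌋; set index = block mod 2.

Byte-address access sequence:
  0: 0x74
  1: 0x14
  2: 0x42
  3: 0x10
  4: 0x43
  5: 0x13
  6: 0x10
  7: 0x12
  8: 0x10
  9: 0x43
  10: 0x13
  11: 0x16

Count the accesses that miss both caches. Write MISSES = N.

  [0] addr=0x74 blk=14 s=0: MISS | VC []
  [1] addr=0x14 blk=2 s=0: MISS | VC [14]
  [2] addr=0x42 blk=8 s=0: MISS | VC [14, 2]
  [3] addr=0x10 blk=2 s=0: VC-HIT | VC [14, 8]
  [4] addr=0x43 blk=8 s=0: VC-HIT | VC [14, 2]
  [5] addr=0x13 blk=2 s=0: VC-HIT | VC [14, 8]
  [6] addr=0x10 blk=2 s=0: L1-HIT | VC [14, 8]
  [7] addr=0x12 blk=2 s=0: L1-HIT | VC [14, 8]
  [8] addr=0x10 blk=2 s=0: L1-HIT | VC [14, 8]
  [9] addr=0x43 blk=8 s=0: VC-HIT | VC [14, 2]
  [10] addr=0x13 blk=2 s=0: VC-HIT | VC [14, 8]
  [11] addr=0x16 blk=2 s=0: L1-HIT | VC [14, 8]

MISSES = 3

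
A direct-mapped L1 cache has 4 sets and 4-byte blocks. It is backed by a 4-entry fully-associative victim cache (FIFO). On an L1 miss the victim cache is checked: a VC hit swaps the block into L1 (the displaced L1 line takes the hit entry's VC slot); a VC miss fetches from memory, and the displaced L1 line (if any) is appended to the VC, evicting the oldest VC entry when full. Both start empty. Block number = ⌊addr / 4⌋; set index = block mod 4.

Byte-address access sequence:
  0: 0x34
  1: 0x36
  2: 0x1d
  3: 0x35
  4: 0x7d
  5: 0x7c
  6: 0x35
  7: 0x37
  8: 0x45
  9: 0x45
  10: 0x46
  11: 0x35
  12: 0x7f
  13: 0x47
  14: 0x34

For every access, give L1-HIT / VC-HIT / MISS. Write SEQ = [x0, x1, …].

0: 0x34 (blk 13, set 1) → MISS  vc=[]
1: 0x36 (blk 13, set 1) → L1-HIT  vc=[]
2: 0x1d (blk 7, set 3) → MISS  vc=[]
3: 0x35 (blk 13, set 1) → L1-HIT  vc=[]
4: 0x7d (blk 31, set 3) → MISS  vc=[7]
5: 0x7c (blk 31, set 3) → L1-HIT  vc=[7]
6: 0x35 (blk 13, set 1) → L1-HIT  vc=[7]
7: 0x37 (blk 13, set 1) → L1-HIT  vc=[7]
8: 0x45 (blk 17, set 1) → MISS  vc=[7, 13]
9: 0x45 (blk 17, set 1) → L1-HIT  vc=[7, 13]
10: 0x46 (blk 17, set 1) → L1-HIT  vc=[7, 13]
11: 0x35 (blk 13, set 1) → VC-HIT  vc=[7, 17]
12: 0x7f (blk 31, set 3) → L1-HIT  vc=[7, 17]
13: 0x47 (blk 17, set 1) → VC-HIT  vc=[7, 13]
14: 0x34 (blk 13, set 1) → VC-HIT  vc=[7, 17]

SEQ = [MISS, L1-HIT, MISS, L1-HIT, MISS, L1-HIT, L1-HIT, L1-HIT, MISS, L1-HIT, L1-HIT, VC-HIT, L1-HIT, VC-HIT, VC-HIT]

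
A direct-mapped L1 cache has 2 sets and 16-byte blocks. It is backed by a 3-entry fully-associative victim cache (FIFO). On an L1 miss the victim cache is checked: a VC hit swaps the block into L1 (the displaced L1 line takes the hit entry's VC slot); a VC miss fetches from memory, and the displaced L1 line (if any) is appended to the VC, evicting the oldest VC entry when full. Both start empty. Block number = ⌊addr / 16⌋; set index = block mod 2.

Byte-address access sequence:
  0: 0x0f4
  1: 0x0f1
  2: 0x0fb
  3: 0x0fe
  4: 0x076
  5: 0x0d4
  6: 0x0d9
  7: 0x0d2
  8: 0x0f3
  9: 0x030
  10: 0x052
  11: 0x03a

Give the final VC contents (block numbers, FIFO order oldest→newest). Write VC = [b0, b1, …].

VC = [7, 15, 5]

#0 0xf4→b15/s1 MISS; vc=[]
#1 0xf1→b15/s1 L1-HIT; vc=[]
#2 0xfb→b15/s1 L1-HIT; vc=[]
#3 0xfe→b15/s1 L1-HIT; vc=[]
#4 0x76→b7/s1 MISS; vc=[15]
#5 0xd4→b13/s1 MISS; vc=[15,7]
#6 0xd9→b13/s1 L1-HIT; vc=[15,7]
#7 0xd2→b13/s1 L1-HIT; vc=[15,7]
#8 0xf3→b15/s1 VC-HIT; vc=[13,7]
#9 0x30→b3/s1 MISS; vc=[13,7,15]
#10 0x52→b5/s1 MISS; vc=[7,15,3]
#11 0x3a→b3/s1 VC-HIT; vc=[7,15,5]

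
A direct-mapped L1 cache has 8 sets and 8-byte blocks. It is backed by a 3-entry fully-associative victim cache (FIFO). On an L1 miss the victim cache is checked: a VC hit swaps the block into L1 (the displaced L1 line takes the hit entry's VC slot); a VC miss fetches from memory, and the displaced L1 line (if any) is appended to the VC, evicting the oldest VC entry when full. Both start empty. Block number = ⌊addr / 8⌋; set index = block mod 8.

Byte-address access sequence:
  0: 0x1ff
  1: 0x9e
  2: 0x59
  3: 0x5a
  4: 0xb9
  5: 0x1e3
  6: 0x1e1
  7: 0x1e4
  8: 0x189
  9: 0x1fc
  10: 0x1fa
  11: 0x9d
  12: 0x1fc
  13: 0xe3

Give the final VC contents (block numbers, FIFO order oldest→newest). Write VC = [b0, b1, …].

VC = [11, 23, 60]

#0 0x1ff→b63/s7 MISS; vc=[]
#1 0x9e→b19/s3 MISS; vc=[]
#2 0x59→b11/s3 MISS; vc=[19]
#3 0x5a→b11/s3 L1-HIT; vc=[19]
#4 0xb9→b23/s7 MISS; vc=[19,63]
#5 0x1e3→b60/s4 MISS; vc=[19,63]
#6 0x1e1→b60/s4 L1-HIT; vc=[19,63]
#7 0x1e4→b60/s4 L1-HIT; vc=[19,63]
#8 0x189→b49/s1 MISS; vc=[19,63]
#9 0x1fc→b63/s7 VC-HIT; vc=[19,23]
#10 0x1fa→b63/s7 L1-HIT; vc=[19,23]
#11 0x9d→b19/s3 VC-HIT; vc=[11,23]
#12 0x1fc→b63/s7 L1-HIT; vc=[11,23]
#13 0xe3→b28/s4 MISS; vc=[11,23,60]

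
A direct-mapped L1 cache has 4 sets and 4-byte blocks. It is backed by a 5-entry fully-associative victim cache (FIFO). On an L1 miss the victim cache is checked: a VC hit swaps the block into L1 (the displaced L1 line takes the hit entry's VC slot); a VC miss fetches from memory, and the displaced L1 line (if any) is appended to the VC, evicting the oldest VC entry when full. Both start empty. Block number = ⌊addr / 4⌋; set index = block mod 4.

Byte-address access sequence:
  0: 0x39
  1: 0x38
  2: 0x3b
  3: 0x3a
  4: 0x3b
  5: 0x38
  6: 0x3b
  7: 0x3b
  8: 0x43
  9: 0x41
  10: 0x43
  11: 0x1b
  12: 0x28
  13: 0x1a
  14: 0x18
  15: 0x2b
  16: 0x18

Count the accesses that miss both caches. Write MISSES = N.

#0 0x39→b14/s2 MISS; vc=[]
#1 0x38→b14/s2 L1-HIT; vc=[]
#2 0x3b→b14/s2 L1-HIT; vc=[]
#3 0x3a→b14/s2 L1-HIT; vc=[]
#4 0x3b→b14/s2 L1-HIT; vc=[]
#5 0x38→b14/s2 L1-HIT; vc=[]
#6 0x3b→b14/s2 L1-HIT; vc=[]
#7 0x3b→b14/s2 L1-HIT; vc=[]
#8 0x43→b16/s0 MISS; vc=[]
#9 0x41→b16/s0 L1-HIT; vc=[]
#10 0x43→b16/s0 L1-HIT; vc=[]
#11 0x1b→b6/s2 MISS; vc=[14]
#12 0x28→b10/s2 MISS; vc=[14,6]
#13 0x1a→b6/s2 VC-HIT; vc=[14,10]
#14 0x18→b6/s2 L1-HIT; vc=[14,10]
#15 0x2b→b10/s2 VC-HIT; vc=[14,6]
#16 0x18→b6/s2 VC-HIT; vc=[14,10]

MISSES = 4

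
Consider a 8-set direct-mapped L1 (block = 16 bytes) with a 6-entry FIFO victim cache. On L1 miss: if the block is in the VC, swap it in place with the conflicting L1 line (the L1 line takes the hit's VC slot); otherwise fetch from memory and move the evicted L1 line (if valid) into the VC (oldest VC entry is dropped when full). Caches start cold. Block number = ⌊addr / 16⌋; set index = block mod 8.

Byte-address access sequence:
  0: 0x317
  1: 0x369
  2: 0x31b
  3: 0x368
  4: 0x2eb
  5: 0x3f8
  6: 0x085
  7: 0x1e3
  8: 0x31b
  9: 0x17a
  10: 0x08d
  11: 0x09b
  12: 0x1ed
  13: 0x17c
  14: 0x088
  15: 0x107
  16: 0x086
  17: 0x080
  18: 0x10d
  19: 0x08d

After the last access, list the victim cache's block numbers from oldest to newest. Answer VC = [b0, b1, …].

#0 0x317→b49/s1 MISS; vc=[]
#1 0x369→b54/s6 MISS; vc=[]
#2 0x31b→b49/s1 L1-HIT; vc=[]
#3 0x368→b54/s6 L1-HIT; vc=[]
#4 0x2eb→b46/s6 MISS; vc=[54]
#5 0x3f8→b63/s7 MISS; vc=[54]
#6 0x85→b8/s0 MISS; vc=[54]
#7 0x1e3→b30/s6 MISS; vc=[54,46]
#8 0x31b→b49/s1 L1-HIT; vc=[54,46]
#9 0x17a→b23/s7 MISS; vc=[54,46,63]
#10 0x8d→b8/s0 L1-HIT; vc=[54,46,63]
#11 0x9b→b9/s1 MISS; vc=[54,46,63,49]
#12 0x1ed→b30/s6 L1-HIT; vc=[54,46,63,49]
#13 0x17c→b23/s7 L1-HIT; vc=[54,46,63,49]
#14 0x88→b8/s0 L1-HIT; vc=[54,46,63,49]
#15 0x107→b16/s0 MISS; vc=[54,46,63,49,8]
#16 0x86→b8/s0 VC-HIT; vc=[54,46,63,49,16]
#17 0x80→b8/s0 L1-HIT; vc=[54,46,63,49,16]
#18 0x10d→b16/s0 VC-HIT; vc=[54,46,63,49,8]
#19 0x8d→b8/s0 VC-HIT; vc=[54,46,63,49,16]

VC = [54, 46, 63, 49, 16]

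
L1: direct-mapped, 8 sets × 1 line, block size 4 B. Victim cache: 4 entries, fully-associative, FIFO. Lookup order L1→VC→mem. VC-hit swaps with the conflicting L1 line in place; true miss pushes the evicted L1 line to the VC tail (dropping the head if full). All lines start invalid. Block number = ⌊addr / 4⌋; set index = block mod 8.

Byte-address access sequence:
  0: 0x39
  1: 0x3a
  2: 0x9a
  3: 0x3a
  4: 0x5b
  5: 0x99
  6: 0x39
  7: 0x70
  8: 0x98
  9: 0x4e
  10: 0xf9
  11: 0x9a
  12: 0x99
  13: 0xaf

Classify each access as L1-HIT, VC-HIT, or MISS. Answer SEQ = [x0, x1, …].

SEQ = [MISS, L1-HIT, MISS, VC-HIT, MISS, VC-HIT, VC-HIT, MISS, VC-HIT, MISS, MISS, VC-HIT, L1-HIT, MISS]

#0 0x39→b14/s6 MISS; vc=[]
#1 0x3a→b14/s6 L1-HIT; vc=[]
#2 0x9a→b38/s6 MISS; vc=[14]
#3 0x3a→b14/s6 VC-HIT; vc=[38]
#4 0x5b→b22/s6 MISS; vc=[38,14]
#5 0x99→b38/s6 VC-HIT; vc=[22,14]
#6 0x39→b14/s6 VC-HIT; vc=[22,38]
#7 0x70→b28/s4 MISS; vc=[22,38]
#8 0x98→b38/s6 VC-HIT; vc=[22,14]
#9 0x4e→b19/s3 MISS; vc=[22,14]
#10 0xf9→b62/s6 MISS; vc=[22,14,38]
#11 0x9a→b38/s6 VC-HIT; vc=[22,14,62]
#12 0x99→b38/s6 L1-HIT; vc=[22,14,62]
#13 0xaf→b43/s3 MISS; vc=[22,14,62,19]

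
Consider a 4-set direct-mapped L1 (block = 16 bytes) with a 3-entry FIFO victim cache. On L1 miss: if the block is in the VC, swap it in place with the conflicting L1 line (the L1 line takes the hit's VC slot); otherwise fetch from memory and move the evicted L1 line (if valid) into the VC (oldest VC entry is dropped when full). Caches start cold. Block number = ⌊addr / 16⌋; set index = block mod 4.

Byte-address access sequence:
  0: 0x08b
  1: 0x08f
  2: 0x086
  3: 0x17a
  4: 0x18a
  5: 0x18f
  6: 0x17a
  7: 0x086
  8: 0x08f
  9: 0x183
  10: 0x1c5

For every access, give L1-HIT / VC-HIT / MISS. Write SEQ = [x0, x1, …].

0: 0x8b (blk 8, set 0) → MISS  vc=[]
1: 0x8f (blk 8, set 0) → L1-HIT  vc=[]
2: 0x86 (blk 8, set 0) → L1-HIT  vc=[]
3: 0x17a (blk 23, set 3) → MISS  vc=[]
4: 0x18a (blk 24, set 0) → MISS  vc=[8]
5: 0x18f (blk 24, set 0) → L1-HIT  vc=[8]
6: 0x17a (blk 23, set 3) → L1-HIT  vc=[8]
7: 0x86 (blk 8, set 0) → VC-HIT  vc=[24]
8: 0x8f (blk 8, set 0) → L1-HIT  vc=[24]
9: 0x183 (blk 24, set 0) → VC-HIT  vc=[8]
10: 0x1c5 (blk 28, set 0) → MISS  vc=[8, 24]

SEQ = [MISS, L1-HIT, L1-HIT, MISS, MISS, L1-HIT, L1-HIT, VC-HIT, L1-HIT, VC-HIT, MISS]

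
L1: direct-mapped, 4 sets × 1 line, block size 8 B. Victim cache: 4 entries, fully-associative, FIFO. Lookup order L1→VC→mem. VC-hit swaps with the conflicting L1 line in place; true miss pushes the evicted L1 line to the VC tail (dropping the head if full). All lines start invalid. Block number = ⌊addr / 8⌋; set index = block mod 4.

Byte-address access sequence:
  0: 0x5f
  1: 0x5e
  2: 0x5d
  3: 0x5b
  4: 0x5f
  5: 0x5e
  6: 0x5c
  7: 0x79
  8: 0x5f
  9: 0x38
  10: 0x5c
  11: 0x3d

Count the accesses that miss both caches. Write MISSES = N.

MISSES = 3

#0 0x5f→b11/s3 MISS; vc=[]
#1 0x5e→b11/s3 L1-HIT; vc=[]
#2 0x5d→b11/s3 L1-HIT; vc=[]
#3 0x5b→b11/s3 L1-HIT; vc=[]
#4 0x5f→b11/s3 L1-HIT; vc=[]
#5 0x5e→b11/s3 L1-HIT; vc=[]
#6 0x5c→b11/s3 L1-HIT; vc=[]
#7 0x79→b15/s3 MISS; vc=[11]
#8 0x5f→b11/s3 VC-HIT; vc=[15]
#9 0x38→b7/s3 MISS; vc=[15,11]
#10 0x5c→b11/s3 VC-HIT; vc=[15,7]
#11 0x3d→b7/s3 VC-HIT; vc=[15,11]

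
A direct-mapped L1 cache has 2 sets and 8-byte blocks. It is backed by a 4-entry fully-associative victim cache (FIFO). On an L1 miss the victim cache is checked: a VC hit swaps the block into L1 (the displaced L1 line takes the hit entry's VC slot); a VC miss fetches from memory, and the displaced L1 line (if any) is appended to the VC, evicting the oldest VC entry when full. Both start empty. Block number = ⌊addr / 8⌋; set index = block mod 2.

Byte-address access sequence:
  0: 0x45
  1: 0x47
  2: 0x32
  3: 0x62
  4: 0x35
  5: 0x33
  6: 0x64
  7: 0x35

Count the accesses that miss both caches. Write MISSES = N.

MISSES = 3

#0 0x45→b8/s0 MISS; vc=[]
#1 0x47→b8/s0 L1-HIT; vc=[]
#2 0x32→b6/s0 MISS; vc=[8]
#3 0x62→b12/s0 MISS; vc=[8,6]
#4 0x35→b6/s0 VC-HIT; vc=[8,12]
#5 0x33→b6/s0 L1-HIT; vc=[8,12]
#6 0x64→b12/s0 VC-HIT; vc=[8,6]
#7 0x35→b6/s0 VC-HIT; vc=[8,12]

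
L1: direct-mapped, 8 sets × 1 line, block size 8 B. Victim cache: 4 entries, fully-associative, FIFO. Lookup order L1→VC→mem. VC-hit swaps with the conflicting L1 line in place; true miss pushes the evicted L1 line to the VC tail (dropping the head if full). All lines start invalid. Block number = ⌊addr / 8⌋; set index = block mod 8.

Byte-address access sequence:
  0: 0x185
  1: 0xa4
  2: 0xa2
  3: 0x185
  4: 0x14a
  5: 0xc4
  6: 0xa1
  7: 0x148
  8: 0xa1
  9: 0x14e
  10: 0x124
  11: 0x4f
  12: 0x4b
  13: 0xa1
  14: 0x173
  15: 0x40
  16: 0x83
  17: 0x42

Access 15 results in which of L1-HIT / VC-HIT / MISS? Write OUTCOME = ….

#0 0x185→b48/s0 MISS; vc=[]
#1 0xa4→b20/s4 MISS; vc=[]
#2 0xa2→b20/s4 L1-HIT; vc=[]
#3 0x185→b48/s0 L1-HIT; vc=[]
#4 0x14a→b41/s1 MISS; vc=[]
#5 0xc4→b24/s0 MISS; vc=[48]
#6 0xa1→b20/s4 L1-HIT; vc=[48]
#7 0x148→b41/s1 L1-HIT; vc=[48]
#8 0xa1→b20/s4 L1-HIT; vc=[48]
#9 0x14e→b41/s1 L1-HIT; vc=[48]
#10 0x124→b36/s4 MISS; vc=[48,20]
#11 0x4f→b9/s1 MISS; vc=[48,20,41]
#12 0x4b→b9/s1 L1-HIT; vc=[48,20,41]
#13 0xa1→b20/s4 VC-HIT; vc=[48,36,41]
#14 0x173→b46/s6 MISS; vc=[48,36,41]
#15 0x40→b8/s0 MISS; vc=[48,36,41,24]
#16 0x83→b16/s0 MISS; vc=[36,41,24,8]
#17 0x42→b8/s0 VC-HIT; vc=[36,41,24,16]

OUTCOME = MISS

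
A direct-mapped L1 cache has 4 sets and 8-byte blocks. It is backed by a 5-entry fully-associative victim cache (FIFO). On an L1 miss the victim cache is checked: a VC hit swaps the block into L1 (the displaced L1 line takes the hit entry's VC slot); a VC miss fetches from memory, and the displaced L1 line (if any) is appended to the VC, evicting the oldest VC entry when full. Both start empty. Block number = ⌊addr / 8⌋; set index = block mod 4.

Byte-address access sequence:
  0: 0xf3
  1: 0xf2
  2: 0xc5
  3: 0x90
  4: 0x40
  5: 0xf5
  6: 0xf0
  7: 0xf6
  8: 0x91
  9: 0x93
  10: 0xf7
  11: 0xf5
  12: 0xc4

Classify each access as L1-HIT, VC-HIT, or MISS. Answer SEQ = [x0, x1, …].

SEQ = [MISS, L1-HIT, MISS, MISS, MISS, VC-HIT, L1-HIT, L1-HIT, VC-HIT, L1-HIT, VC-HIT, L1-HIT, VC-HIT]

  [0] addr=0xf3 blk=30 s=2: MISS | VC []
  [1] addr=0xf2 blk=30 s=2: L1-HIT | VC []
  [2] addr=0xc5 blk=24 s=0: MISS | VC []
  [3] addr=0x90 blk=18 s=2: MISS | VC [30]
  [4] addr=0x40 blk=8 s=0: MISS | VC [30, 24]
  [5] addr=0xf5 blk=30 s=2: VC-HIT | VC [18, 24]
  [6] addr=0xf0 blk=30 s=2: L1-HIT | VC [18, 24]
  [7] addr=0xf6 blk=30 s=2: L1-HIT | VC [18, 24]
  [8] addr=0x91 blk=18 s=2: VC-HIT | VC [30, 24]
  [9] addr=0x93 blk=18 s=2: L1-HIT | VC [30, 24]
  [10] addr=0xf7 blk=30 s=2: VC-HIT | VC [18, 24]
  [11] addr=0xf5 blk=30 s=2: L1-HIT | VC [18, 24]
  [12] addr=0xc4 blk=24 s=0: VC-HIT | VC [18, 8]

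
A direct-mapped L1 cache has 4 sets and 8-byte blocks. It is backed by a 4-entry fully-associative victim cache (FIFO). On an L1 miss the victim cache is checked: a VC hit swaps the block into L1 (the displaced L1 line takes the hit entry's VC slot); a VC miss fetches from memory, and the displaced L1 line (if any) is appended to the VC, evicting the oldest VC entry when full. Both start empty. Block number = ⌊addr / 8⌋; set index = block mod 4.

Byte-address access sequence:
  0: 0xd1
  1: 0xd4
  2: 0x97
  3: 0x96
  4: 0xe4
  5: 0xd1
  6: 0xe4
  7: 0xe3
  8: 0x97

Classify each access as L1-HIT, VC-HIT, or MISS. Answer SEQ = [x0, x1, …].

SEQ = [MISS, L1-HIT, MISS, L1-HIT, MISS, VC-HIT, L1-HIT, L1-HIT, VC-HIT]

0: 0xd1 (blk 26, set 2) → MISS  vc=[]
1: 0xd4 (blk 26, set 2) → L1-HIT  vc=[]
2: 0x97 (blk 18, set 2) → MISS  vc=[26]
3: 0x96 (blk 18, set 2) → L1-HIT  vc=[26]
4: 0xe4 (blk 28, set 0) → MISS  vc=[26]
5: 0xd1 (blk 26, set 2) → VC-HIT  vc=[18]
6: 0xe4 (blk 28, set 0) → L1-HIT  vc=[18]
7: 0xe3 (blk 28, set 0) → L1-HIT  vc=[18]
8: 0x97 (blk 18, set 2) → VC-HIT  vc=[26]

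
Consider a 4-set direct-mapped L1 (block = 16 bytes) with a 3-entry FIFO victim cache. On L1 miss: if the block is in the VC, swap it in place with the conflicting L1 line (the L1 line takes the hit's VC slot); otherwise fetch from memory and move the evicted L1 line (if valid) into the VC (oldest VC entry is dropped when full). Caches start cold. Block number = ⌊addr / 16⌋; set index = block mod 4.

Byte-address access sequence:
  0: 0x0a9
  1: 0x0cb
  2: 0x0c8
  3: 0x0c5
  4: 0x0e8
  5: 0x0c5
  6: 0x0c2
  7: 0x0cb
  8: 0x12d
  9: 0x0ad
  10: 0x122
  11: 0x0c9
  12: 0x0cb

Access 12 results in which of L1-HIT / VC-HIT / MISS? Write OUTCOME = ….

  [0] addr=0xa9 blk=10 s=2: MISS | VC []
  [1] addr=0xcb blk=12 s=0: MISS | VC []
  [2] addr=0xc8 blk=12 s=0: L1-HIT | VC []
  [3] addr=0xc5 blk=12 s=0: L1-HIT | VC []
  [4] addr=0xe8 blk=14 s=2: MISS | VC [10]
  [5] addr=0xc5 blk=12 s=0: L1-HIT | VC [10]
  [6] addr=0xc2 blk=12 s=0: L1-HIT | VC [10]
  [7] addr=0xcb blk=12 s=0: L1-HIT | VC [10]
  [8] addr=0x12d blk=18 s=2: MISS | VC [10, 14]
  [9] addr=0xad blk=10 s=2: VC-HIT | VC [18, 14]
  [10] addr=0x122 blk=18 s=2: VC-HIT | VC [10, 14]
  [11] addr=0xc9 blk=12 s=0: L1-HIT | VC [10, 14]
  [12] addr=0xcb blk=12 s=0: L1-HIT | VC [10, 14]

OUTCOME = L1-HIT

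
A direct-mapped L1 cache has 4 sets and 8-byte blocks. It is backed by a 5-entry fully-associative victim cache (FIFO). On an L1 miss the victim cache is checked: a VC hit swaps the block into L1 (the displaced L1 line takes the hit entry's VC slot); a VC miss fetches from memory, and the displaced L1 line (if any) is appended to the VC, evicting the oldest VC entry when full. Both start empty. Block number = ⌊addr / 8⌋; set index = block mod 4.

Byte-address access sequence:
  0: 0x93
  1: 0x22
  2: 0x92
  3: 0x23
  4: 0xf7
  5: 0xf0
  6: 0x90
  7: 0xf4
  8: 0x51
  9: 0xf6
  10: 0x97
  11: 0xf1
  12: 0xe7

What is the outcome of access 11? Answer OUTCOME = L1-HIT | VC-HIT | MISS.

0: 0x93 (blk 18, set 2) → MISS  vc=[]
1: 0x22 (blk 4, set 0) → MISS  vc=[]
2: 0x92 (blk 18, set 2) → L1-HIT  vc=[]
3: 0x23 (blk 4, set 0) → L1-HIT  vc=[]
4: 0xf7 (blk 30, set 2) → MISS  vc=[18]
5: 0xf0 (blk 30, set 2) → L1-HIT  vc=[18]
6: 0x90 (blk 18, set 2) → VC-HIT  vc=[30]
7: 0xf4 (blk 30, set 2) → VC-HIT  vc=[18]
8: 0x51 (blk 10, set 2) → MISS  vc=[18, 30]
9: 0xf6 (blk 30, set 2) → VC-HIT  vc=[18, 10]
10: 0x97 (blk 18, set 2) → VC-HIT  vc=[30, 10]
11: 0xf1 (blk 30, set 2) → VC-HIT  vc=[18, 10]
12: 0xe7 (blk 28, set 0) → MISS  vc=[18, 10, 4]

OUTCOME = VC-HIT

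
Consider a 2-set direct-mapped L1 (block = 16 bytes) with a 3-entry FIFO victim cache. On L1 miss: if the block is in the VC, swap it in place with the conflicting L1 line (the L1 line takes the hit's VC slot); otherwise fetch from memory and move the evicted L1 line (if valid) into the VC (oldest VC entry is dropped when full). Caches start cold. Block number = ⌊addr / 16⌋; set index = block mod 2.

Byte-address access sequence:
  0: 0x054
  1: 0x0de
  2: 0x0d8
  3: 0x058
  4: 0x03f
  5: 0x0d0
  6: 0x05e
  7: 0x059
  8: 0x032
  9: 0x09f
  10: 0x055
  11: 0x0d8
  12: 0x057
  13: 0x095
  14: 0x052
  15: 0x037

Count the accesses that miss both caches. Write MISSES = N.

  [0] addr=0x54 blk=5 s=1: MISS | VC []
  [1] addr=0xde blk=13 s=1: MISS | VC [5]
  [2] addr=0xd8 blk=13 s=1: L1-HIT | VC [5]
  [3] addr=0x58 blk=5 s=1: VC-HIT | VC [13]
  [4] addr=0x3f blk=3 s=1: MISS | VC [13, 5]
  [5] addr=0xd0 blk=13 s=1: VC-HIT | VC [3, 5]
  [6] addr=0x5e blk=5 s=1: VC-HIT | VC [3, 13]
  [7] addr=0x59 blk=5 s=1: L1-HIT | VC [3, 13]
  [8] addr=0x32 blk=3 s=1: VC-HIT | VC [5, 13]
  [9] addr=0x9f blk=9 s=1: MISS | VC [5, 13, 3]
  [10] addr=0x55 blk=5 s=1: VC-HIT | VC [9, 13, 3]
  [11] addr=0xd8 blk=13 s=1: VC-HIT | VC [9, 5, 3]
  [12] addr=0x57 blk=5 s=1: VC-HIT | VC [9, 13, 3]
  [13] addr=0x95 blk=9 s=1: VC-HIT | VC [5, 13, 3]
  [14] addr=0x52 blk=5 s=1: VC-HIT | VC [9, 13, 3]
  [15] addr=0x37 blk=3 s=1: VC-HIT | VC [9, 13, 5]

MISSES = 4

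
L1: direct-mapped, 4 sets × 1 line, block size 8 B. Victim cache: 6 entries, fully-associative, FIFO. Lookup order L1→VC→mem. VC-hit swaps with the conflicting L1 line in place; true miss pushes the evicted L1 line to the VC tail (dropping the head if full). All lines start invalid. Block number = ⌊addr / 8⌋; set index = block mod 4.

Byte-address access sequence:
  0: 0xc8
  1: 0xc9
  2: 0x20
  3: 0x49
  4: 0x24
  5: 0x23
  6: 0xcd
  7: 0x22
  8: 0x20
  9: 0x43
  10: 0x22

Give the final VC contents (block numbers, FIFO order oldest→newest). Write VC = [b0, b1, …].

VC = [9, 8]

  [0] addr=0xc8 blk=25 s=1: MISS | VC []
  [1] addr=0xc9 blk=25 s=1: L1-HIT | VC []
  [2] addr=0x20 blk=4 s=0: MISS | VC []
  [3] addr=0x49 blk=9 s=1: MISS | VC [25]
  [4] addr=0x24 blk=4 s=0: L1-HIT | VC [25]
  [5] addr=0x23 blk=4 s=0: L1-HIT | VC [25]
  [6] addr=0xcd blk=25 s=1: VC-HIT | VC [9]
  [7] addr=0x22 blk=4 s=0: L1-HIT | VC [9]
  [8] addr=0x20 blk=4 s=0: L1-HIT | VC [9]
  [9] addr=0x43 blk=8 s=0: MISS | VC [9, 4]
  [10] addr=0x22 blk=4 s=0: VC-HIT | VC [9, 8]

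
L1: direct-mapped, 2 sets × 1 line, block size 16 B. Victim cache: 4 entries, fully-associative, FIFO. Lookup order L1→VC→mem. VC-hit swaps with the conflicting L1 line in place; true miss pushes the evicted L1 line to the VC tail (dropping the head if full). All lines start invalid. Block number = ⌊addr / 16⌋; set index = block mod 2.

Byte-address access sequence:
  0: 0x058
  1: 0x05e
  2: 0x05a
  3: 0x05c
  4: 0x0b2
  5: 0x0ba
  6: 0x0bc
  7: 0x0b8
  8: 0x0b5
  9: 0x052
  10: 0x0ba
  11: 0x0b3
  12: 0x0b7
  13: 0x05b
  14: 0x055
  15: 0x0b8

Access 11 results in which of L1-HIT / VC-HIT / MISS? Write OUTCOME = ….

  [0] addr=0x58 blk=5 s=1: MISS | VC []
  [1] addr=0x5e blk=5 s=1: L1-HIT | VC []
  [2] addr=0x5a blk=5 s=1: L1-HIT | VC []
  [3] addr=0x5c blk=5 s=1: L1-HIT | VC []
  [4] addr=0xb2 blk=11 s=1: MISS | VC [5]
  [5] addr=0xba blk=11 s=1: L1-HIT | VC [5]
  [6] addr=0xbc blk=11 s=1: L1-HIT | VC [5]
  [7] addr=0xb8 blk=11 s=1: L1-HIT | VC [5]
  [8] addr=0xb5 blk=11 s=1: L1-HIT | VC [5]
  [9] addr=0x52 blk=5 s=1: VC-HIT | VC [11]
  [10] addr=0xba blk=11 s=1: VC-HIT | VC [5]
  [11] addr=0xb3 blk=11 s=1: L1-HIT | VC [5]
  [12] addr=0xb7 blk=11 s=1: L1-HIT | VC [5]
  [13] addr=0x5b blk=5 s=1: VC-HIT | VC [11]
  [14] addr=0x55 blk=5 s=1: L1-HIT | VC [11]
  [15] addr=0xb8 blk=11 s=1: VC-HIT | VC [5]

OUTCOME = L1-HIT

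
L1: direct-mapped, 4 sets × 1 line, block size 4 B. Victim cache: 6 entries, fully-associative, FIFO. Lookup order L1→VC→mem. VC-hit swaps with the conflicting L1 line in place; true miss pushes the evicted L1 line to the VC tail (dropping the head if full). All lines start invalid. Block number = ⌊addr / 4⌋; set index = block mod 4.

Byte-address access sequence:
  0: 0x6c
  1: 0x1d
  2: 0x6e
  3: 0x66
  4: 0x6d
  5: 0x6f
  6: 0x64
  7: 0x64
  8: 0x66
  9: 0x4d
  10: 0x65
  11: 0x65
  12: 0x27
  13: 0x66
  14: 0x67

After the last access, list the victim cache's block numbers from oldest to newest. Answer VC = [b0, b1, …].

VC = [7, 27, 9]

#0 0x6c→b27/s3 MISS; vc=[]
#1 0x1d→b7/s3 MISS; vc=[27]
#2 0x6e→b27/s3 VC-HIT; vc=[7]
#3 0x66→b25/s1 MISS; vc=[7]
#4 0x6d→b27/s3 L1-HIT; vc=[7]
#5 0x6f→b27/s3 L1-HIT; vc=[7]
#6 0x64→b25/s1 L1-HIT; vc=[7]
#7 0x64→b25/s1 L1-HIT; vc=[7]
#8 0x66→b25/s1 L1-HIT; vc=[7]
#9 0x4d→b19/s3 MISS; vc=[7,27]
#10 0x65→b25/s1 L1-HIT; vc=[7,27]
#11 0x65→b25/s1 L1-HIT; vc=[7,27]
#12 0x27→b9/s1 MISS; vc=[7,27,25]
#13 0x66→b25/s1 VC-HIT; vc=[7,27,9]
#14 0x67→b25/s1 L1-HIT; vc=[7,27,9]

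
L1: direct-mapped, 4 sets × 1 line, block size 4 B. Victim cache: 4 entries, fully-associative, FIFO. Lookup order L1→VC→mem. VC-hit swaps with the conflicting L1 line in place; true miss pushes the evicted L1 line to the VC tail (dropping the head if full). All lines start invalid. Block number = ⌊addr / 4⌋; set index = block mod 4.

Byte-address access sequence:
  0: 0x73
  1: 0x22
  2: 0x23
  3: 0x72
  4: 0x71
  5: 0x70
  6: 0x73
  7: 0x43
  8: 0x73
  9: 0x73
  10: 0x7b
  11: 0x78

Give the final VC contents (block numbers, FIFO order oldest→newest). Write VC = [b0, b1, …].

VC = [8, 16]

#0 0x73→b28/s0 MISS; vc=[]
#1 0x22→b8/s0 MISS; vc=[28]
#2 0x23→b8/s0 L1-HIT; vc=[28]
#3 0x72→b28/s0 VC-HIT; vc=[8]
#4 0x71→b28/s0 L1-HIT; vc=[8]
#5 0x70→b28/s0 L1-HIT; vc=[8]
#6 0x73→b28/s0 L1-HIT; vc=[8]
#7 0x43→b16/s0 MISS; vc=[8,28]
#8 0x73→b28/s0 VC-HIT; vc=[8,16]
#9 0x73→b28/s0 L1-HIT; vc=[8,16]
#10 0x7b→b30/s2 MISS; vc=[8,16]
#11 0x78→b30/s2 L1-HIT; vc=[8,16]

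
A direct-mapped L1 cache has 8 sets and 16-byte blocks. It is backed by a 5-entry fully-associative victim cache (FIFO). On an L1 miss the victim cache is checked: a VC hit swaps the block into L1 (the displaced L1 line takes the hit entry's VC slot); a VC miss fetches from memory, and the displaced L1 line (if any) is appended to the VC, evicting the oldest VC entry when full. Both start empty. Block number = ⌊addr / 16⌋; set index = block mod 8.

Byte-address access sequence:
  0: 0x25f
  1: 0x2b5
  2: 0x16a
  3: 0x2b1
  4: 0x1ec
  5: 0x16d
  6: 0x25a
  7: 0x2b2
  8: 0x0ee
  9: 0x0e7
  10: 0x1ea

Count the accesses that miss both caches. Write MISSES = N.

#0 0x25f→b37/s5 MISS; vc=[]
#1 0x2b5→b43/s3 MISS; vc=[]
#2 0x16a→b22/s6 MISS; vc=[]
#3 0x2b1→b43/s3 L1-HIT; vc=[]
#4 0x1ec→b30/s6 MISS; vc=[22]
#5 0x16d→b22/s6 VC-HIT; vc=[30]
#6 0x25a→b37/s5 L1-HIT; vc=[30]
#7 0x2b2→b43/s3 L1-HIT; vc=[30]
#8 0xee→b14/s6 MISS; vc=[30,22]
#9 0xe7→b14/s6 L1-HIT; vc=[30,22]
#10 0x1ea→b30/s6 VC-HIT; vc=[14,22]

MISSES = 5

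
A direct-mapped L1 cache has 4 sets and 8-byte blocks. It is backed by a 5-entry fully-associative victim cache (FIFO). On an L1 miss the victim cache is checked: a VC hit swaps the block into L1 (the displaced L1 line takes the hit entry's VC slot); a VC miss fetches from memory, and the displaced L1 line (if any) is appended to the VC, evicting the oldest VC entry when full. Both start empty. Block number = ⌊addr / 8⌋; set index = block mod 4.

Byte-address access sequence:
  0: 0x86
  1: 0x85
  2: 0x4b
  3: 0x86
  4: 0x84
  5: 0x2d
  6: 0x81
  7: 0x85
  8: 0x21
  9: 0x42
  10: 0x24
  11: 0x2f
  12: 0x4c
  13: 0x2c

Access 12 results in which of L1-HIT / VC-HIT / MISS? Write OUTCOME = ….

0: 0x86 (blk 16, set 0) → MISS  vc=[]
1: 0x85 (blk 16, set 0) → L1-HIT  vc=[]
2: 0x4b (blk 9, set 1) → MISS  vc=[]
3: 0x86 (blk 16, set 0) → L1-HIT  vc=[]
4: 0x84 (blk 16, set 0) → L1-HIT  vc=[]
5: 0x2d (blk 5, set 1) → MISS  vc=[9]
6: 0x81 (blk 16, set 0) → L1-HIT  vc=[9]
7: 0x85 (blk 16, set 0) → L1-HIT  vc=[9]
8: 0x21 (blk 4, set 0) → MISS  vc=[9, 16]
9: 0x42 (blk 8, set 0) → MISS  vc=[9, 16, 4]
10: 0x24 (blk 4, set 0) → VC-HIT  vc=[9, 16, 8]
11: 0x2f (blk 5, set 1) → L1-HIT  vc=[9, 16, 8]
12: 0x4c (blk 9, set 1) → VC-HIT  vc=[5, 16, 8]
13: 0x2c (blk 5, set 1) → VC-HIT  vc=[9, 16, 8]

OUTCOME = VC-HIT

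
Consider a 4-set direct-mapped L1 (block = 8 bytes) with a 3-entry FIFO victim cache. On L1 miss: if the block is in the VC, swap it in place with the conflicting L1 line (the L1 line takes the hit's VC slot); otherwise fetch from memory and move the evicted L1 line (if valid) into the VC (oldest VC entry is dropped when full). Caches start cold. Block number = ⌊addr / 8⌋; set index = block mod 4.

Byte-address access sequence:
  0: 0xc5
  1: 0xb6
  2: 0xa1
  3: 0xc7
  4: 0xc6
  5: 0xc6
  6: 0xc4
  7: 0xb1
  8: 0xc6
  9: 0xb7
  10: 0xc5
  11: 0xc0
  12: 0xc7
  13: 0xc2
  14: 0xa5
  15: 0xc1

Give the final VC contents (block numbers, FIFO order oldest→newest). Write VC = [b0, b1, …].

  [0] addr=0xc5 blk=24 s=0: MISS | VC []
  [1] addr=0xb6 blk=22 s=2: MISS | VC []
  [2] addr=0xa1 blk=20 s=0: MISS | VC [24]
  [3] addr=0xc7 blk=24 s=0: VC-HIT | VC [20]
  [4] addr=0xc6 blk=24 s=0: L1-HIT | VC [20]
  [5] addr=0xc6 blk=24 s=0: L1-HIT | VC [20]
  [6] addr=0xc4 blk=24 s=0: L1-HIT | VC [20]
  [7] addr=0xb1 blk=22 s=2: L1-HIT | VC [20]
  [8] addr=0xc6 blk=24 s=0: L1-HIT | VC [20]
  [9] addr=0xb7 blk=22 s=2: L1-HIT | VC [20]
  [10] addr=0xc5 blk=24 s=0: L1-HIT | VC [20]
  [11] addr=0xc0 blk=24 s=0: L1-HIT | VC [20]
  [12] addr=0xc7 blk=24 s=0: L1-HIT | VC [20]
  [13] addr=0xc2 blk=24 s=0: L1-HIT | VC [20]
  [14] addr=0xa5 blk=20 s=0: VC-HIT | VC [24]
  [15] addr=0xc1 blk=24 s=0: VC-HIT | VC [20]

VC = [20]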